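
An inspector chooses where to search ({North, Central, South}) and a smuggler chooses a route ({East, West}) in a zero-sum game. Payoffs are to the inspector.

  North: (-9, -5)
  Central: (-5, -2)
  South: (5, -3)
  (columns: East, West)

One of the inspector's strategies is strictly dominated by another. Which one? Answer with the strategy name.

North

Central gives a strictly higher payoff than North against every column: -5 > -9, -2 > -5.
So North is strictly dominated and the inspector never plays it.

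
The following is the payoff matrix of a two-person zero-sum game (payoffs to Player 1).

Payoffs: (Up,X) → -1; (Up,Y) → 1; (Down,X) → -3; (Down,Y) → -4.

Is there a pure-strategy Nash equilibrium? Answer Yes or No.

Yes

Row minima: Up → -1, Down → -4; maximin = -1.
Column maxima: X → -1, Y → 1; minimax = -1.
maximin = minimax = -1, so a saddle point exists.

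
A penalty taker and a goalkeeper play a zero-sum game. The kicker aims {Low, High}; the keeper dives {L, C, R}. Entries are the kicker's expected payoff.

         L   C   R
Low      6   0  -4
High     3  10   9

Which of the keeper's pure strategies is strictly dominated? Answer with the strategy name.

C

R holds the kicker's payoff strictly below C in every row: -4 < 0, 9 < 10.
So C is strictly dominated for the keeper.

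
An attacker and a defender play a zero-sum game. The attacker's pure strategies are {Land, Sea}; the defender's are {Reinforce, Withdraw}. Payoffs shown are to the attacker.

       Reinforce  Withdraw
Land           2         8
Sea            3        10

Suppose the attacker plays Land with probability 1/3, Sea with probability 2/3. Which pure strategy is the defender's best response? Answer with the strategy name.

Reinforce

If the defender plays Reinforce, the attacker's expected payoff is (1/3)·2 + (2/3)·3 = 8/3.
If the defender plays Withdraw, the attacker's expected payoff is (1/3)·8 + (2/3)·10 = 28/3.
The defender minimizes the attacker's payoff; the smallest is 8/3, so the best response is Reinforce.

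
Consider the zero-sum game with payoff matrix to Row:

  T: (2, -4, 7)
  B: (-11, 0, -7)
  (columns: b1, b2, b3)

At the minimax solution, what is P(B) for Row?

Row minima: T → -4, B → -11; maximin = -4.
Column maxima: b1 → 2, b2 → 0, b3 → 7; minimax = 0.
-4 ≠ 0, so there is no saddle point; optimal play is mixed.
b3 is strictly dominated by b1 (it gives Row strictly more in every row), so Column never plays it.
On the remaining 2×2 (T, B vs b1, b2):
Let Row play T with probability p. Expected payoff against b1: 2p + (-11)(1−p) = 13p − 11; against b2: (-4)p + 0(1−p) = −4p.
Setting these equal: 13p − 11 = −4p ⇒ 17p = 11 ⇒ p = 11/17, and the value is (13)·(11/17) − 11 = -44/17.
For Column: with q = P(b1), equating T's and B's payoffs gives 6q − 4 = −11q ⇒ q = 4/17.

6/17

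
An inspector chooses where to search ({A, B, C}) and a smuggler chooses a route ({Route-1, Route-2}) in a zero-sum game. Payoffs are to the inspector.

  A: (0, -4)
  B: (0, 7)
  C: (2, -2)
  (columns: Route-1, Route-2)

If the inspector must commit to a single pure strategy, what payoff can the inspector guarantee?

0

Row minima: A → -4, B → 0, C → -2.
The best of these is 0.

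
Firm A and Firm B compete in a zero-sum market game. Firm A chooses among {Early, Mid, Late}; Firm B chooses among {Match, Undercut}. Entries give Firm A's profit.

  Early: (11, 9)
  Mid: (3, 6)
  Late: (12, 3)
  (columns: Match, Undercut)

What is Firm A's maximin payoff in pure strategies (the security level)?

Row minima: Early → 9, Mid → 3, Late → 3.
The best of these is 9.

9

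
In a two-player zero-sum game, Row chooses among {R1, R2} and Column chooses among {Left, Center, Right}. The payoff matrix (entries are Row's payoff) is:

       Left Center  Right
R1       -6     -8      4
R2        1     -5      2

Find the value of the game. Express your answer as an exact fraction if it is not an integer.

Row minima: R1 → -8, R2 → -5; maximin = -5.
Column maxima: Left → 1, Center → -5, Right → 4; minimax = -5.
Since maximin = minimax = -5, there is a saddle point and the value is -5.

-5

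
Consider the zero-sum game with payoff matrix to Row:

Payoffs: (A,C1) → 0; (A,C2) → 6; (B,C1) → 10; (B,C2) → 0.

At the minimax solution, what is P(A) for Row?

Row minima: A → 0, B → 0; maximin = 0.
Column maxima: C1 → 10, C2 → 6; minimax = 6.
0 ≠ 6, so there is no saddle point; optimal play is mixed.
Let Row play A with probability p. Expected payoff against C1: 0p + 10(1−p) = −10p + 10; against C2: 6p + 0(1−p) = 6p.
Setting these equal: −10p + 10 = 6p ⇒ −16p = -10 ⇒ p = 5/8, and the value is (-10)·(5/8) + 10 = 15/4.
For Column: with q = P(C1), equating A's and B's payoffs gives −6q + 6 = 10q ⇒ q = 3/8.

5/8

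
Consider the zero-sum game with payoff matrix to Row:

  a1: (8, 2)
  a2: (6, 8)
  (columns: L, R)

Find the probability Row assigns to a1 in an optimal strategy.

Row minima: a1 → 2, a2 → 6; maximin = 6.
Column maxima: L → 8, R → 8; minimax = 8.
6 ≠ 8, so there is no saddle point; optimal play is mixed.
Let Row play a1 with probability p. Expected payoff against L: 8p + 6(1−p) = 2p + 6; against R: 2p + 8(1−p) = −6p + 8.
Setting these equal: 2p + 6 = −6p + 8 ⇒ 8p = 2 ⇒ p = 1/4, and the value is (2)·(1/4) + 6 = 13/2.
For Column: with q = P(L), equating a1's and a2's payoffs gives 6q + 2 = −2q + 8 ⇒ q = 3/4.

1/4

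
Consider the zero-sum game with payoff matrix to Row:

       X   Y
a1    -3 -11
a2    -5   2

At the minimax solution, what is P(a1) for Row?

7/15

Row minima: a1 → -11, a2 → -5; maximin = -5.
Column maxima: X → -3, Y → 2; minimax = -3.
-5 ≠ -3, so there is no saddle point; optimal play is mixed.
Let Row play a1 with probability p. Expected payoff against X: (-3)p + (-5)(1−p) = 2p − 5; against Y: (-11)p + 2(1−p) = −13p + 2.
Setting these equal: 2p − 5 = −13p + 2 ⇒ 15p = 7 ⇒ p = 7/15, and the value is (2)·(7/15) − 5 = -61/15.
For Column: with q = P(X), equating a1's and a2's payoffs gives 8q − 11 = −7q + 2 ⇒ q = 13/15.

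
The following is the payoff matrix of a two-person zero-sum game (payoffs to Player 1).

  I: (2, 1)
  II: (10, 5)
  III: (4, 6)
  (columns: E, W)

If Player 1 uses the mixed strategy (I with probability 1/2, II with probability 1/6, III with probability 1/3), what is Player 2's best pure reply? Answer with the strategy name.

If Player 2 plays E, Player 1's expected payoff is (1/2)·2 + (1/6)·10 + (1/3)·4 = 4.
If Player 2 plays W, Player 1's expected payoff is (1/2)·1 + (1/6)·5 + (1/3)·6 = 10/3.
Player 2 minimizes Player 1's payoff; the smallest is 10/3, so the best response is W.

W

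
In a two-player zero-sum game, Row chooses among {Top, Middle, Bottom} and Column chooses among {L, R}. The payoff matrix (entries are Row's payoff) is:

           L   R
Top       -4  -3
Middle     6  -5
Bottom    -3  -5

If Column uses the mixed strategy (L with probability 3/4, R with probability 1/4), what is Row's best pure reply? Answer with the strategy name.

Middle

Expected payoff of Top: (3/4)·(-4) + (1/4)·(-3) = -15/4.
Expected payoff of Middle: (3/4)·6 + (1/4)·(-5) = 13/4.
Expected payoff of Bottom: (3/4)·(-3) + (1/4)·(-5) = -7/2.
The largest is 13/4, so Row's best response is Middle.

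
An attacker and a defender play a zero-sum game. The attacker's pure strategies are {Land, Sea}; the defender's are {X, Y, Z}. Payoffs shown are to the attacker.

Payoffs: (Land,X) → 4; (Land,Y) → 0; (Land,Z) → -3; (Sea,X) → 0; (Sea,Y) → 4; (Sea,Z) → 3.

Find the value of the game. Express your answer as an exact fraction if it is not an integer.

6/5

Row minima: Land → -3, Sea → 0; maximin = 0.
Column maxima: X → 4, Y → 4, Z → 3; minimax = 3.
0 ≠ 3, so there is no saddle point; optimal play is mixed.
Y is strictly dominated by Z (it gives the attacker strictly more in every row), so the defender never plays it.
On the remaining 2×2 (Land, Sea vs X, Z):
Let the attacker play Land with probability p. Expected payoff against X: 4p + 0(1−p) = 4p; against Z: (-3)p + 3(1−p) = −6p + 3.
Setting these equal: 4p = −6p + 3 ⇒ 10p = 3 ⇒ p = 3/10, and the value is (4)·(3/10) = 6/5.
For the defender: with q = P(X), equating Land's and Sea's payoffs gives 7q − 3 = −3q + 3 ⇒ q = 3/5.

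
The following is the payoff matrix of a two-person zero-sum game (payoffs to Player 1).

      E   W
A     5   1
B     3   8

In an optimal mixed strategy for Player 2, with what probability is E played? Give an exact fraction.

7/9

Row minima: A → 1, B → 3; maximin = 3.
Column maxima: E → 5, W → 8; minimax = 5.
3 ≠ 5, so there is no saddle point; optimal play is mixed.
Let Player 1 play A with probability p. Expected payoff against E: 5p + 3(1−p) = 2p + 3; against W: 1p + 8(1−p) = −7p + 8.
Setting these equal: 2p + 3 = −7p + 8 ⇒ 9p = 5 ⇒ p = 5/9, and the value is (2)·(5/9) + 3 = 37/9.
For Player 2: with q = P(E), equating A's and B's payoffs gives 4q + 1 = −5q + 8 ⇒ q = 7/9.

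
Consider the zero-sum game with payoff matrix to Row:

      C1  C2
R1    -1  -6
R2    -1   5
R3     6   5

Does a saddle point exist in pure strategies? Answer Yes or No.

Row minima: R1 → -6, R2 → -1, R3 → 5; maximin = 5.
Column maxima: C1 → 6, C2 → 5; minimax = 5.
maximin = minimax = 5, so a saddle point exists.

Yes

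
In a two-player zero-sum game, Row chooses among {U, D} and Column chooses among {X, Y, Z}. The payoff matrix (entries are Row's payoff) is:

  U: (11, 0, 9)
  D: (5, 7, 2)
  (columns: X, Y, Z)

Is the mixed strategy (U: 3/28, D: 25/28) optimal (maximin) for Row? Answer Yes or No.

No

Against X this mix gives (3/28)·11 + (25/28)·5 = 79/14.
Against Y this mix gives (3/28)·0 + (25/28)·7 = 25/4.
Against Z this mix gives (3/28)·9 + (25/28)·2 = 11/4.
Column will play Z, holding Row to 11/4. Shifting weight toward the row that does better against Z would raise this floor (the equalizing mix achieves 9/2 against both Z and Y), so the proposed strategy is not optimal.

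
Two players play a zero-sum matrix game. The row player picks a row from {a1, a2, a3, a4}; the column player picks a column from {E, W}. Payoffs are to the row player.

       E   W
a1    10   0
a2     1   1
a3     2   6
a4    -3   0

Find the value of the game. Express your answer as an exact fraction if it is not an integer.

Row minima: a1 → 0, a2 → 1, a3 → 2, a4 → -3; maximin = 2.
Column maxima: E → 10, W → 6; minimax = 6.
2 ≠ 6, so there is no saddle point; optimal play is mixed.
a2 is strictly dominated by a3, so the row player never plays it.
a4 is strictly dominated by a3, so the row player never plays it.
On the remaining 2×2 (a1, a3 vs E, W):
Let the row player play a1 with probability p. Expected payoff against E: 10p + 2(1−p) = 8p + 2; against W: 0p + 6(1−p) = −6p + 6.
Setting these equal: 8p + 2 = −6p + 6 ⇒ 14p = 4 ⇒ p = 2/7, and the value is (8)·(2/7) + 2 = 30/7.
For the column player: with q = P(E), equating a1's and a3's payoffs gives 10q = −4q + 6 ⇒ q = 3/7.

30/7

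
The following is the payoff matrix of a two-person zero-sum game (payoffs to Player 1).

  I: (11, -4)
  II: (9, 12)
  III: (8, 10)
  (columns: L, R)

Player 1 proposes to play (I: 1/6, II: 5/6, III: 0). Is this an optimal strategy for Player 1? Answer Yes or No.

Against L this mix gives (1/6)·11 + (5/6)·9 = 28/3.
Against R this mix gives (1/6)·(-4) + (5/6)·12 = 28/3.
All of Player 2's active replies (L, R) yield 28/3, and no column does worse for Player 1. The mix makes Player 2 indifferent and guarantees 28/3, so it is optimal.

Yes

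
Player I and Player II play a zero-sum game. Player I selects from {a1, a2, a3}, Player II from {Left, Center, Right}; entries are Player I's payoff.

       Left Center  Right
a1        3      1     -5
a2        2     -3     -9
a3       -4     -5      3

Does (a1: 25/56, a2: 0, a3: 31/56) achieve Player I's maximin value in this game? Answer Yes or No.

No

Against Left this mix gives (25/56)·3 + (31/56)·(-4) = -7/8.
Against Center this mix gives (25/56)·1 + (31/56)·(-5) = -65/28.
Against Right this mix gives (25/56)·(-5) + (31/56)·3 = -4/7.
Player II will play Center, holding Player I to -65/28. Shifting weight toward the row that does better against Center would raise this floor (the equalizing mix achieves -11/7 against both Center and Right), so the proposed strategy is not optimal.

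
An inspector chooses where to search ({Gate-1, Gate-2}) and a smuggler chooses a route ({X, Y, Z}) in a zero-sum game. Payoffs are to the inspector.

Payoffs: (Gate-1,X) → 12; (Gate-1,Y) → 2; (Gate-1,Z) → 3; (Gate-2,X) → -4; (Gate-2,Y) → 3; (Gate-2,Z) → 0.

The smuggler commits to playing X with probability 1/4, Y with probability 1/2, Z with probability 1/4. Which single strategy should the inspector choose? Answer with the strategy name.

Expected payoff of Gate-1: (1/4)·12 + (1/2)·2 + (1/4)·3 = 19/4.
Expected payoff of Gate-2: (1/4)·(-4) + (1/2)·3 + (1/4)·0 = 1/2.
The largest is 19/4, so the inspector's best response is Gate-1.

Gate-1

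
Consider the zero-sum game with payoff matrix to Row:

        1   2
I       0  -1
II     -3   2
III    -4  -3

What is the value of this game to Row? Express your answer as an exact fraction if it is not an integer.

Row minima: I → -1, II → -3, III → -4; maximin = -1.
Column maxima: 1 → 0, 2 → 2; minimax = 0.
-1 ≠ 0, so there is no saddle point; optimal play is mixed.
III is strictly dominated by I, so Row never plays it.
On the remaining 2×2 (I, II vs 1, 2):
Let Row play I with probability p. Expected payoff against 1: 0p + (-3)(1−p) = 3p − 3; against 2: (-1)p + 2(1−p) = −3p + 2.
Setting these equal: 3p − 3 = −3p + 2 ⇒ 6p = 5 ⇒ p = 5/6, and the value is (3)·(5/6) − 3 = -1/2.
For Column: with q = P(1), equating I's and II's payoffs gives q − 1 = −5q + 2 ⇒ q = 1/2.

-1/2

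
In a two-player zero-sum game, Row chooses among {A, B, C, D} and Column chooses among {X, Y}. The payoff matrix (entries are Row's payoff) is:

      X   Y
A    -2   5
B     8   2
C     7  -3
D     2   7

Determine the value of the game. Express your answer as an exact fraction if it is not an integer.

Row minima: A → -2, B → 2, C → -3, D → 2; maximin = 2.
Column maxima: X → 8, Y → 7; minimax = 7.
2 ≠ 7, so there is no saddle point; optimal play is mixed.
A is strictly dominated by D, so Row never plays it.
C is strictly dominated by B, so Row never plays it.
On the remaining 2×2 (B, D vs X, Y):
Let Row play B with probability p. Expected payoff against X: 8p + 2(1−p) = 6p + 2; against Y: 2p + 7(1−p) = −5p + 7.
Setting these equal: 6p + 2 = −5p + 7 ⇒ 11p = 5 ⇒ p = 5/11, and the value is (6)·(5/11) + 2 = 52/11.
For Column: with q = P(X), equating B's and D's payoffs gives 6q + 2 = −5q + 7 ⇒ q = 5/11.

52/11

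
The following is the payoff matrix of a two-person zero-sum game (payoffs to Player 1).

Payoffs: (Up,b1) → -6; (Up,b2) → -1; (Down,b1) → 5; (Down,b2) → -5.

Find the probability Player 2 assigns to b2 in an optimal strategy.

11/15

Row minima: Up → -6, Down → -5; maximin = -5.
Column maxima: b1 → 5, b2 → -1; minimax = -1.
-5 ≠ -1, so there is no saddle point; optimal play is mixed.
Let Player 1 play Up with probability p. Expected payoff against b1: (-6)p + 5(1−p) = −11p + 5; against b2: (-1)p + (-5)(1−p) = 4p − 5.
Setting these equal: −11p + 5 = 4p − 5 ⇒ −15p = -10 ⇒ p = 2/3, and the value is (-11)·(2/3) + 5 = -7/3.
For Player 2: with q = P(b1), equating Up's and Down's payoffs gives −5q − 1 = 10q − 5 ⇒ q = 4/15.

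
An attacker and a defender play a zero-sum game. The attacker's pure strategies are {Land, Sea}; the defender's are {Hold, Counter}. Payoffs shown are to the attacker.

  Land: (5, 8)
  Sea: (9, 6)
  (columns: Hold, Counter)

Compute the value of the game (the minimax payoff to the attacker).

7

Row minima: Land → 5, Sea → 6; maximin = 6.
Column maxima: Hold → 9, Counter → 8; minimax = 8.
6 ≠ 8, so there is no saddle point; optimal play is mixed.
Let the attacker play Land with probability p. Expected payoff against Hold: 5p + 9(1−p) = −4p + 9; against Counter: 8p + 6(1−p) = 2p + 6.
Setting these equal: −4p + 9 = 2p + 6 ⇒ −6p = -3 ⇒ p = 1/2, and the value is (-4)·(1/2) + 9 = 7.
For the defender: with q = P(Hold), equating Land's and Sea's payoffs gives −3q + 8 = 3q + 6 ⇒ q = 1/3.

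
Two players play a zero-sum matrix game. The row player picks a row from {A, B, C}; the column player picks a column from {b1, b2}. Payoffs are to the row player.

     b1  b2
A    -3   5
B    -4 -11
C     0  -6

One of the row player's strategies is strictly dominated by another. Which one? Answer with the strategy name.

A gives a strictly higher payoff than B against every column: -3 > -4, 5 > -11.
So B is strictly dominated and the row player never plays it.

B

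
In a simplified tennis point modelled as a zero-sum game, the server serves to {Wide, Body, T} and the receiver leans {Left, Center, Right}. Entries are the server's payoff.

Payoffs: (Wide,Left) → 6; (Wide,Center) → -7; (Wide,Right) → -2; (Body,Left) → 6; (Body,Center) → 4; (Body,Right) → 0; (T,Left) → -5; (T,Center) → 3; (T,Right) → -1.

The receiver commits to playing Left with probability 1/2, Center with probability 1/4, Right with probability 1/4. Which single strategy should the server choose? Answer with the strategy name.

Body

Expected payoff of Wide: (1/2)·6 + (1/4)·(-7) + (1/4)·(-2) = 3/4.
Expected payoff of Body: (1/2)·6 + (1/4)·4 + (1/4)·0 = 4.
Expected payoff of T: (1/2)·(-5) + (1/4)·3 + (1/4)·(-1) = -2.
The largest is 4, so the server's best response is Body.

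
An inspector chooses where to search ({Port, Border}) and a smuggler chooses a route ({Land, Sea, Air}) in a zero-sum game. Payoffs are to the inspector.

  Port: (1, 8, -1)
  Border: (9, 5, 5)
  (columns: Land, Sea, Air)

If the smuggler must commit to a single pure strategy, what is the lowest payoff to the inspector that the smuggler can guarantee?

Column maxima: Land → 9, Sea → 8, Air → 5.
The smallest of these is 5.

5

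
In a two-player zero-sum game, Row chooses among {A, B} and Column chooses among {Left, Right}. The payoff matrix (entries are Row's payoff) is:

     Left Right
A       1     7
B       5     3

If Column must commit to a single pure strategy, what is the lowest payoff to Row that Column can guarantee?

Column maxima: Left → 5, Right → 7.
The smallest of these is 5.

5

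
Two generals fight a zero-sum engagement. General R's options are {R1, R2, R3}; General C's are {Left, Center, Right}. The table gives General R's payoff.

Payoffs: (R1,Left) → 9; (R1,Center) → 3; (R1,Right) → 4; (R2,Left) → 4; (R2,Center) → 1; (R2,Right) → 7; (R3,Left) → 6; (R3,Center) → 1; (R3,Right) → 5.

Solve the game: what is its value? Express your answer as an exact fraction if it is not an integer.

Row minima: R1 → 3, R2 → 1, R3 → 1; maximin = 3.
Column maxima: Left → 9, Center → 3, Right → 7; minimax = 3.
Since maximin = minimax = 3, there is a saddle point and the value is 3.

3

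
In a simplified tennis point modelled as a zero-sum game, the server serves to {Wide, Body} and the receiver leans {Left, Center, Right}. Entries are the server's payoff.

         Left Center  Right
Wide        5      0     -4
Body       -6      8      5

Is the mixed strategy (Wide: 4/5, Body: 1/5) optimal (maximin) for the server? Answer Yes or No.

Against Left this mix gives (4/5)·5 + (1/5)·(-6) = 14/5.
Against Center this mix gives (4/5)·0 + (1/5)·8 = 8/5.
Against Right this mix gives (4/5)·(-4) + (1/5)·5 = -11/5.
The receiver will play Right, holding the server to -11/5. Shifting weight toward the row that does better against Right would raise this floor (the equalizing mix achieves 1/20 against both Right and Left), so the proposed strategy is not optimal.

No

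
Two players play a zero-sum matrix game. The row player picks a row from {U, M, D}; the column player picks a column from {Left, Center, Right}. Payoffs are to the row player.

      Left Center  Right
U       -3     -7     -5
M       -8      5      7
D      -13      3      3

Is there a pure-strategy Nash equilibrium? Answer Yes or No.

No

Row minima: U → -7, M → -8, D → -13; maximin = -7.
Column maxima: Left → -3, Center → 5, Right → 7; minimax = -3.
-7 ≠ -3, so no pure-strategy equilibrium exists.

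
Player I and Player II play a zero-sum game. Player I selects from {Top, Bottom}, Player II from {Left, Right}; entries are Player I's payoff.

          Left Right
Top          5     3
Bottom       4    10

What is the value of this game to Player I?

Row minima: Top → 3, Bottom → 4; maximin = 4.
Column maxima: Left → 5, Right → 10; minimax = 5.
4 ≠ 5, so there is no saddle point; optimal play is mixed.
Let Player I play Top with probability p. Expected payoff against Left: 5p + 4(1−p) = p + 4; against Right: 3p + 10(1−p) = −7p + 10.
Setting these equal: p + 4 = −7p + 10 ⇒ 8p = 6 ⇒ p = 3/4, and the value is (1)·(3/4) + 4 = 19/4.
For Player II: with q = P(Left), equating Top's and Bottom's payoffs gives 2q + 3 = −6q + 10 ⇒ q = 7/8.

19/4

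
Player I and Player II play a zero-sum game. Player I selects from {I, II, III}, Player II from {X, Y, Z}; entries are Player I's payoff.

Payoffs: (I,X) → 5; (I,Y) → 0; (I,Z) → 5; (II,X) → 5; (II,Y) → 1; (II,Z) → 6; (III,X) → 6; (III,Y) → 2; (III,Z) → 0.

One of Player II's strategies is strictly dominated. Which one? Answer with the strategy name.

Y holds Player I's payoff strictly below X in every row: 0 < 5, 1 < 5, 2 < 6.
So X is strictly dominated for Player II.

X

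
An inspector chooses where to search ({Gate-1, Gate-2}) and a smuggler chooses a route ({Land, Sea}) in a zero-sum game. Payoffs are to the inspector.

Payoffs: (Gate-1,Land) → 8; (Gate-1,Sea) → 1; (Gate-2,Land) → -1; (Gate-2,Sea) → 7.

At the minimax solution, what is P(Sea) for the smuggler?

3/5

Row minima: Gate-1 → 1, Gate-2 → -1; maximin = 1.
Column maxima: Land → 8, Sea → 7; minimax = 7.
1 ≠ 7, so there is no saddle point; optimal play is mixed.
Let the inspector play Gate-1 with probability p. Expected payoff against Land: 8p + (-1)(1−p) = 9p − 1; against Sea: 1p + 7(1−p) = −6p + 7.
Setting these equal: 9p − 1 = −6p + 7 ⇒ 15p = 8 ⇒ p = 8/15, and the value is (9)·(8/15) − 1 = 19/5.
For the smuggler: with q = P(Land), equating Gate-1's and Gate-2's payoffs gives 7q + 1 = −8q + 7 ⇒ q = 2/5.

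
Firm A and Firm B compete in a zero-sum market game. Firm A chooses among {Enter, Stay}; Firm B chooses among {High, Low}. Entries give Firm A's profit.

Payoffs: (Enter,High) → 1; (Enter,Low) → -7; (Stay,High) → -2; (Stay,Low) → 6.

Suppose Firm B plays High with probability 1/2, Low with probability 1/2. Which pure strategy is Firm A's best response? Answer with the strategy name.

Expected payoff of Enter: (1/2)·1 + (1/2)·(-7) = -3.
Expected payoff of Stay: (1/2)·(-2) + (1/2)·6 = 2.
The largest is 2, so Firm A's best response is Stay.

Stay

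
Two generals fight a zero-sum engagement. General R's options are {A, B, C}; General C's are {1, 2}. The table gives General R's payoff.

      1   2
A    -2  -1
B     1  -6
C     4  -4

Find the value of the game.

-4/3

Row minima: A → -2, B → -6, C → -4; maximin = -2.
Column maxima: 1 → 4, 2 → -1; minimax = -1.
-2 ≠ -1, so there is no saddle point; optimal play is mixed.
B is strictly dominated by C, so General R never plays it.
On the remaining 2×2 (A, C vs 1, 2):
Let General R play A with probability p. Expected payoff against 1: (-2)p + 4(1−p) = −6p + 4; against 2: (-1)p + (-4)(1−p) = 3p − 4.
Setting these equal: −6p + 4 = 3p − 4 ⇒ −9p = -8 ⇒ p = 8/9, and the value is (-6)·(8/9) + 4 = -4/3.
For General C: with q = P(1), equating A's and C's payoffs gives −q − 1 = 8q − 4 ⇒ q = 1/3.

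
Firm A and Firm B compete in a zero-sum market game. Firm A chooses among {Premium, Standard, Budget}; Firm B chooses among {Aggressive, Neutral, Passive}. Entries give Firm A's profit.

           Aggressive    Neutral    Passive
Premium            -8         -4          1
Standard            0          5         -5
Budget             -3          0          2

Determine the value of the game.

Row minima: Premium → -8, Standard → -5, Budget → -3; maximin = -3.
Column maxima: Aggressive → 0, Neutral → 5, Passive → 2; minimax = 0.
-3 ≠ 0, so there is no saddle point; optimal play is mixed.
Premium is strictly dominated by Budget, so Firm A never plays it.
Neutral is strictly dominated by Aggressive (it gives Firm A strictly more in every row), so Firm B never plays it.
On the remaining 2×2 (Standard, Budget vs Aggressive, Passive):
Let Firm A play Standard with probability p. Expected payoff against Aggressive: 0p + (-3)(1−p) = 3p − 3; against Passive: (-5)p + 2(1−p) = −7p + 2.
Setting these equal: 3p − 3 = −7p + 2 ⇒ 10p = 5 ⇒ p = 1/2, and the value is (3)·(1/2) − 3 = -3/2.
For Firm B: with q = P(Aggressive), equating Standard's and Budget's payoffs gives 5q − 5 = −5q + 2 ⇒ q = 7/10.

-3/2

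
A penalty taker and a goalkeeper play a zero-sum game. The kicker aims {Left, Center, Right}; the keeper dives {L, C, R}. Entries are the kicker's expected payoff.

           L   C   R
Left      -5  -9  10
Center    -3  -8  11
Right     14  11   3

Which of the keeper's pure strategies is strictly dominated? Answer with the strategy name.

L

C holds the kicker's payoff strictly below L in every row: -9 < -5, -8 < -3, 11 < 14.
So L is strictly dominated for the keeper.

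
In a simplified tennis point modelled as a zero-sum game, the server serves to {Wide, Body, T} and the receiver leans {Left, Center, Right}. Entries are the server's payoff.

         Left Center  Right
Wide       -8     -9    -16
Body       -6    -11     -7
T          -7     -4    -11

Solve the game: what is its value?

Row minima: Wide → -16, Body → -11, T → -11; maximin = -11.
Column maxima: Left → -6, Center → -4, Right → -7; minimax = -7.
-11 ≠ -7, so there is no saddle point; optimal play is mixed.
Wide is strictly dominated by T, so the server never plays it.
Left is strictly dominated by Right (it gives the server strictly more in every row), so the receiver never plays it.
On the remaining 2×2 (Body, T vs Center, Right):
Let the server play Body with probability p. Expected payoff against Center: (-11)p + (-4)(1−p) = −7p − 4; against Right: (-7)p + (-11)(1−p) = 4p − 11.
Setting these equal: −7p − 4 = 4p − 11 ⇒ −11p = -7 ⇒ p = 7/11, and the value is (-7)·(7/11) − 4 = -93/11.
For the receiver: with q = P(Center), equating Body's and T's payoffs gives −4q − 7 = 7q − 11 ⇒ q = 4/11.

-93/11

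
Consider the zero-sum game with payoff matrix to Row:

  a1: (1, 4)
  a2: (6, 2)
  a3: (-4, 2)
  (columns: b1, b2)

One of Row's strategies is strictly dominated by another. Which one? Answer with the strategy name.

a3

a1 gives a strictly higher payoff than a3 against every column: 1 > -4, 4 > 2.
So a3 is strictly dominated and Row never plays it.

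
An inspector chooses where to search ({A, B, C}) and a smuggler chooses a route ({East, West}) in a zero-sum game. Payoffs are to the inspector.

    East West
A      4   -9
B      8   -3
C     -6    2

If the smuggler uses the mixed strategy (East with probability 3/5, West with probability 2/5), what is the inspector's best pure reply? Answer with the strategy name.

B

Expected payoff of A: (3/5)·4 + (2/5)·(-9) = -6/5.
Expected payoff of B: (3/5)·8 + (2/5)·(-3) = 18/5.
Expected payoff of C: (3/5)·(-6) + (2/5)·2 = -14/5.
The largest is 18/5, so the inspector's best response is B.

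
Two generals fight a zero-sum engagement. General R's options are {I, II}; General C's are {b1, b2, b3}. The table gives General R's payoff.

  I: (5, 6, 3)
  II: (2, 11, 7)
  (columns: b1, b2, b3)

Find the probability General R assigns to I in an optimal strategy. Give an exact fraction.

Row minima: I → 3, II → 2; maximin = 3.
Column maxima: b1 → 5, b2 → 11, b3 → 7; minimax = 5.
3 ≠ 5, so there is no saddle point; optimal play is mixed.
b2 is strictly dominated by b1 (it gives General R strictly more in every row), so General C never plays it.
On the remaining 2×2 (I, II vs b1, b3):
Let General R play I with probability p. Expected payoff against b1: 5p + 2(1−p) = 3p + 2; against b3: 3p + 7(1−p) = −4p + 7.
Setting these equal: 3p + 2 = −4p + 7 ⇒ 7p = 5 ⇒ p = 5/7, and the value is (3)·(5/7) + 2 = 29/7.
For General C: with q = P(b1), equating I's and II's payoffs gives 2q + 3 = −5q + 7 ⇒ q = 4/7.

5/7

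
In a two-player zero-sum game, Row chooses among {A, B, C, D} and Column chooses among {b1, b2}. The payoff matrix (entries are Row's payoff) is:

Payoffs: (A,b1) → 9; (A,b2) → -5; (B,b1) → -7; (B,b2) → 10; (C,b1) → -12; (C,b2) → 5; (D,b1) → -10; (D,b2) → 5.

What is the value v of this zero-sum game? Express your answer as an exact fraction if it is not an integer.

55/31

Row minima: A → -5, B → -7, C → -12, D → -10; maximin = -5.
Column maxima: b1 → 9, b2 → 10; minimax = 9.
-5 ≠ 9, so there is no saddle point; optimal play is mixed.
C is strictly dominated by B, so Row never plays it.
D is strictly dominated by B, so Row never plays it.
On the remaining 2×2 (A, B vs b1, b2):
Let Row play A with probability p. Expected payoff against b1: 9p + (-7)(1−p) = 16p − 7; against b2: (-5)p + 10(1−p) = −15p + 10.
Setting these equal: 16p − 7 = −15p + 10 ⇒ 31p = 17 ⇒ p = 17/31, and the value is (16)·(17/31) − 7 = 55/31.
For Column: with q = P(b1), equating A's and B's payoffs gives 14q − 5 = −17q + 10 ⇒ q = 15/31.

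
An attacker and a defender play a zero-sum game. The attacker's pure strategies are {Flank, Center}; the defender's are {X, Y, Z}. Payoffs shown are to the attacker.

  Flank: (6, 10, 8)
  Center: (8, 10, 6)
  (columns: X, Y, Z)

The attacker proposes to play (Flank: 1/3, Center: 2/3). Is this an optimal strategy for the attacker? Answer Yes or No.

Against X this mix gives (1/3)·6 + (2/3)·8 = 22/3.
Against Y this mix gives (1/3)·10 + (2/3)·10 = 10.
Against Z this mix gives (1/3)·8 + (2/3)·6 = 20/3.
The defender will play Z, holding the attacker to 20/3. Shifting weight toward the row that does better against Z would raise this floor (the equalizing mix achieves 7 against both Z and X), so the proposed strategy is not optimal.

No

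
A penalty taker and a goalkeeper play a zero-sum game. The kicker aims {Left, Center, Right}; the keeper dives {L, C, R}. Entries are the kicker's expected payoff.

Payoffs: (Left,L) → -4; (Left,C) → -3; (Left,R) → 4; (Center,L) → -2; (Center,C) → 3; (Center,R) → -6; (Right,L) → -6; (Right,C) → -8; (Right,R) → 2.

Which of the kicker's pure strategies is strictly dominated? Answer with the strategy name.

Right

Left gives a strictly higher payoff than Right against every column: -4 > -6, -3 > -8, 4 > 2.
So Right is strictly dominated and the kicker never plays it.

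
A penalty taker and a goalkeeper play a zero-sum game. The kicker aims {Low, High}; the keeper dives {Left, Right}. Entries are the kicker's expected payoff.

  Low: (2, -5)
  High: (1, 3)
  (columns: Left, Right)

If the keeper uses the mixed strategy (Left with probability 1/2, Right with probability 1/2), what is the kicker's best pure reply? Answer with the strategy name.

High

Expected payoff of Low: (1/2)·2 + (1/2)·(-5) = -3/2.
Expected payoff of High: (1/2)·1 + (1/2)·3 = 2.
The largest is 2, so the kicker's best response is High.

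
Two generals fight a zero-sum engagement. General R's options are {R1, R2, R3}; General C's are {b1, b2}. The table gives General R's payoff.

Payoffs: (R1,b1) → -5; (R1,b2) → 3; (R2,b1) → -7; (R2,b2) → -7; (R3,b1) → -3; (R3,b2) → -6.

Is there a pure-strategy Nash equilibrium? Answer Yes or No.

No

Row minima: R1 → -5, R2 → -7, R3 → -6; maximin = -5.
Column maxima: b1 → -3, b2 → 3; minimax = -3.
-5 ≠ -3, so no pure-strategy equilibrium exists.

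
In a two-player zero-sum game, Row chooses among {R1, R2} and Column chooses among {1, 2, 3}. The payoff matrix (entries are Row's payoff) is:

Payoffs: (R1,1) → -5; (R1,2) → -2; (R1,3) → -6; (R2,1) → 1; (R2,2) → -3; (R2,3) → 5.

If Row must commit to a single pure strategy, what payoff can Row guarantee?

-3

Row minima: R1 → -6, R2 → -3.
The best of these is -3.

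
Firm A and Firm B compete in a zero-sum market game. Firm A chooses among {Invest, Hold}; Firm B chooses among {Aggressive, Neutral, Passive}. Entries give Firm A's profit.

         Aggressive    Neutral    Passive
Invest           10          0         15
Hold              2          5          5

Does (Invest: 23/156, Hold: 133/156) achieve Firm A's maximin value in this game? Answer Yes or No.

No

Against Aggressive this mix gives (23/156)·10 + (133/156)·2 = 124/39.
Against Neutral this mix gives (23/156)·0 + (133/156)·5 = 665/156.
Against Passive this mix gives (23/156)·15 + (133/156)·5 = 505/78.
Firm B will play Aggressive, holding Firm A to 124/39. Shifting weight toward the row that does better against Aggressive would raise this floor (the equalizing mix achieves 50/13 against both Aggressive and Neutral), so the proposed strategy is not optimal.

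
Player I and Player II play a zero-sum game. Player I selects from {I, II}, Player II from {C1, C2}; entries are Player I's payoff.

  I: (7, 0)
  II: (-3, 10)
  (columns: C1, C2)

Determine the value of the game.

Row minima: I → 0, II → -3; maximin = 0.
Column maxima: C1 → 7, C2 → 10; minimax = 7.
0 ≠ 7, so there is no saddle point; optimal play is mixed.
Let Player I play I with probability p. Expected payoff against C1: 7p + (-3)(1−p) = 10p − 3; against C2: 0p + 10(1−p) = −10p + 10.
Setting these equal: 10p − 3 = −10p + 10 ⇒ 20p = 13 ⇒ p = 13/20, and the value is (10)·(13/20) − 3 = 7/2.
For Player II: with q = P(C1), equating I's and II's payoffs gives 7q = −13q + 10 ⇒ q = 1/2.

7/2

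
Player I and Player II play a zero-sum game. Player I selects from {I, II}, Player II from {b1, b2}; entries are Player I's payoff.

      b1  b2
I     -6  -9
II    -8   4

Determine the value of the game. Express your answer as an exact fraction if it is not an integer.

-32/5

Row minima: I → -9, II → -8; maximin = -8.
Column maxima: b1 → -6, b2 → 4; minimax = -6.
-8 ≠ -6, so there is no saddle point; optimal play is mixed.
Let Player I play I with probability p. Expected payoff against b1: (-6)p + (-8)(1−p) = 2p − 8; against b2: (-9)p + 4(1−p) = −13p + 4.
Setting these equal: 2p − 8 = −13p + 4 ⇒ 15p = 12 ⇒ p = 4/5, and the value is (2)·(4/5) − 8 = -32/5.
For Player II: with q = P(b1), equating I's and II's payoffs gives 3q − 9 = −12q + 4 ⇒ q = 13/15.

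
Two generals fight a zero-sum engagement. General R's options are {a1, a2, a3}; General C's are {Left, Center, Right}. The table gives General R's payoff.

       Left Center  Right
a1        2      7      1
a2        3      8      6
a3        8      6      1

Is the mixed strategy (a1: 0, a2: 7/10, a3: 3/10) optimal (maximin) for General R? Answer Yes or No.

Yes

Against Left this mix gives (7/10)·3 + (3/10)·8 = 9/2.
Against Center this mix gives (7/10)·8 + (3/10)·6 = 37/5.
Against Right this mix gives (7/10)·6 + (3/10)·1 = 9/2.
All of General C's active replies (Left, Right) yield 9/2, and no column does worse for General R. The mix makes General C indifferent and guarantees 9/2, so it is optimal.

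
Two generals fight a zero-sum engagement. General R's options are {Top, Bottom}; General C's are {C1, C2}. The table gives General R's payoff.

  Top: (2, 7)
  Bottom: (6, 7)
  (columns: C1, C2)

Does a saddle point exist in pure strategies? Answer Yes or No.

Row minima: Top → 2, Bottom → 6; maximin = 6.
Column maxima: C1 → 6, C2 → 7; minimax = 6.
maximin = minimax = 6, so a saddle point exists.

Yes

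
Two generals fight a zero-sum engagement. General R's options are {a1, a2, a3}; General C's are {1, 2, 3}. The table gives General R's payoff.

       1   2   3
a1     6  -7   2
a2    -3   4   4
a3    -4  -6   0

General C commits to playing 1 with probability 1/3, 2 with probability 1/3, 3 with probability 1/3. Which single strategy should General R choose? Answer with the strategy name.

a2

Expected payoff of a1: (1/3)·6 + (1/3)·(-7) + (1/3)·2 = 1/3.
Expected payoff of a2: (1/3)·(-3) + (1/3)·4 + (1/3)·4 = 5/3.
Expected payoff of a3: (1/3)·(-4) + (1/3)·(-6) + (1/3)·0 = -10/3.
The largest is 5/3, so General R's best response is a2.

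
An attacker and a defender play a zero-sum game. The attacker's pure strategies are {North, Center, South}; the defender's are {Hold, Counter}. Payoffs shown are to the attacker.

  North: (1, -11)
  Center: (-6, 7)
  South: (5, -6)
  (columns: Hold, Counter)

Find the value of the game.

Row minima: North → -11, Center → -6, South → -6; maximin = -6.
Column maxima: Hold → 5, Counter → 7; minimax = 5.
-6 ≠ 5, so there is no saddle point; optimal play is mixed.
North is strictly dominated by South, so the attacker never plays it.
On the remaining 2×2 (Center, South vs Hold, Counter):
Let the attacker play Center with probability p. Expected payoff against Hold: (-6)p + 5(1−p) = −11p + 5; against Counter: 7p + (-6)(1−p) = 13p − 6.
Setting these equal: −11p + 5 = 13p − 6 ⇒ −24p = -11 ⇒ p = 11/24, and the value is (-11)·(11/24) + 5 = -1/24.
For the defender: with q = P(Hold), equating Center's and South's payoffs gives −13q + 7 = 11q − 6 ⇒ q = 13/24.

-1/24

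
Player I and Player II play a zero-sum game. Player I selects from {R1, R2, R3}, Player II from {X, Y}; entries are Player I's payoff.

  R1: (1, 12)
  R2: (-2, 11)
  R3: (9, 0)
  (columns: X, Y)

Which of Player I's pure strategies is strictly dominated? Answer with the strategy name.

R2

R1 gives a strictly higher payoff than R2 against every column: 1 > -2, 12 > 11.
So R2 is strictly dominated and Player I never plays it.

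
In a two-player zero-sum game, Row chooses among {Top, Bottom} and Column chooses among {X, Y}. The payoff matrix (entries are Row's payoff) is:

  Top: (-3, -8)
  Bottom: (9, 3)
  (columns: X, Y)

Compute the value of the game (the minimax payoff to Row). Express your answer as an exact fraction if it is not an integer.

3

Row minima: Top → -8, Bottom → 3; maximin = 3.
Column maxima: X → 9, Y → 3; minimax = 3.
Since maximin = minimax = 3, there is a saddle point and the value is 3.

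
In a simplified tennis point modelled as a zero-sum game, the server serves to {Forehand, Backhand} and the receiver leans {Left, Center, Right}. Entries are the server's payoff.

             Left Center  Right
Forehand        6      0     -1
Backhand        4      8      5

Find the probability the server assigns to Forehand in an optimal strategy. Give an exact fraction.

Row minima: Forehand → -1, Backhand → 4; maximin = 4.
Column maxima: Left → 6, Center → 8, Right → 5; minimax = 5.
4 ≠ 5, so there is no saddle point; optimal play is mixed.
Center is strictly dominated by Right (it gives the server strictly more in every row), so the receiver never plays it.
On the remaining 2×2 (Forehand, Backhand vs Left, Right):
Let the server play Forehand with probability p. Expected payoff against Left: 6p + 4(1−p) = 2p + 4; against Right: (-1)p + 5(1−p) = −6p + 5.
Setting these equal: 2p + 4 = −6p + 5 ⇒ 8p = 1 ⇒ p = 1/8, and the value is (2)·(1/8) + 4 = 17/4.
For the receiver: with q = P(Left), equating Forehand's and Backhand's payoffs gives 7q − 1 = −q + 5 ⇒ q = 3/4.

1/8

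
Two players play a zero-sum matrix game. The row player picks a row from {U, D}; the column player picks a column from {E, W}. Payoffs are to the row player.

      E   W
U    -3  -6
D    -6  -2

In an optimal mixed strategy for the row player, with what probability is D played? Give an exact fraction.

Row minima: U → -6, D → -6; maximin = -6.
Column maxima: E → -3, W → -2; minimax = -3.
-6 ≠ -3, so there is no saddle point; optimal play is mixed.
Let the row player play U with probability p. Expected payoff against E: (-3)p + (-6)(1−p) = 3p − 6; against W: (-6)p + (-2)(1−p) = −4p − 2.
Setting these equal: 3p − 6 = −4p − 2 ⇒ 7p = 4 ⇒ p = 4/7, and the value is (3)·(4/7) − 6 = -30/7.
For the column player: with q = P(E), equating U's and D's payoffs gives 3q − 6 = −4q − 2 ⇒ q = 4/7.

3/7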